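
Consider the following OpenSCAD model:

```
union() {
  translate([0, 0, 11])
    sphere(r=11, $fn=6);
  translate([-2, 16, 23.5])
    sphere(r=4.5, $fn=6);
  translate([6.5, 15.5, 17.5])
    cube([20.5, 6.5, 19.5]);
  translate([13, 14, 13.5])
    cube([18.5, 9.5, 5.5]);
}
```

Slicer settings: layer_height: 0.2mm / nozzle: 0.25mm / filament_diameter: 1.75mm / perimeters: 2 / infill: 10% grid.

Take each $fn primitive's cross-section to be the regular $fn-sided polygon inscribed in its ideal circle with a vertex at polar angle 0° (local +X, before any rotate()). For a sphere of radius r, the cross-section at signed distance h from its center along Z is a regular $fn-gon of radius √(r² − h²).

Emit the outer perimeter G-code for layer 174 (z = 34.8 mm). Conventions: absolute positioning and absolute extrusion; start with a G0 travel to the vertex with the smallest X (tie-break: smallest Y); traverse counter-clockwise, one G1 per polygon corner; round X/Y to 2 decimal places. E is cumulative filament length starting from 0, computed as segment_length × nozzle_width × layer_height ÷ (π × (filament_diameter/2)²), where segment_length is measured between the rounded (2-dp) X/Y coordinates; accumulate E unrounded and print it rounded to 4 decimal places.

At z = 34.8 mm: the sphere does not reach this height (|z−center|=23.800 > r=11); the sphere at (-2, 16) is not intersected at this z (|z−center|=11.300 > r=4.5); the cube at (6.5, 15.5) is present — its section is the full 20.5×6.5 rectangle; the cube at (13, 14) is not intersected at this z (z outside [13.5, 19]); Merging all regions: only the 20.5×6.5 cube at (6.5, 15.5) is present, so the union is just that shape — 1 connected region. The outline is a single polygon with 4 vertices. Extrusion per mm of travel: 0.25 × 0.2 / (π × 0.875²) = 0.020788. Accumulating E over each segment gives final E = 1.1225.

G0 X6.50 Y15.50 Z34.80
G1 X27.00 Y15.50 E0.4261
G1 X27.00 Y22.00 E0.5613
G1 X6.50 Y22.00 E0.9874
G1 X6.50 Y15.50 E1.1225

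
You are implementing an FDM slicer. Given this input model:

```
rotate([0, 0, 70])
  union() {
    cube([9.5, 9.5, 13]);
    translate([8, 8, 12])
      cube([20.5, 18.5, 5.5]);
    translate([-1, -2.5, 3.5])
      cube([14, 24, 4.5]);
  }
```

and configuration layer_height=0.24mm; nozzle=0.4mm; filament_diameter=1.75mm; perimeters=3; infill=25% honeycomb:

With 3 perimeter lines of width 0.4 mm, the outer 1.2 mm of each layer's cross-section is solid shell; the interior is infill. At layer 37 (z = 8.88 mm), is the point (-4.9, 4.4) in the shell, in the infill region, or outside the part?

infill

At z = 8.88 mm: the cube (footprint 9.5×9.5) is included at this height; the cube at (8, 8) does not reach this height (z outside [12, 17.5]); the cube at (-1, -2.5) is not intersected at this z (z outside [3.5, 8]); Taking the union: only the 9.5×9.5 cube is present, so the union is just that shape — 1 connected region; (rotated 70° about Z; rotation is an isometry so areas/perimeters/island counts are preserved). Overall, the cross-section is a single solid region. Undo the 70° rotation: the query point maps to (2.459, 6.109) in the un-rotated model frame. The nearest boundary edge runs (0.00, 9.50)→(0.00, 0.00); distance from the point to it = 2.46 mm. The point is inside the cross-section and 2.46 mm from the nearest boundary — more than the 1.2 mm shell width (3 × 0.4), so it's in the infill interior.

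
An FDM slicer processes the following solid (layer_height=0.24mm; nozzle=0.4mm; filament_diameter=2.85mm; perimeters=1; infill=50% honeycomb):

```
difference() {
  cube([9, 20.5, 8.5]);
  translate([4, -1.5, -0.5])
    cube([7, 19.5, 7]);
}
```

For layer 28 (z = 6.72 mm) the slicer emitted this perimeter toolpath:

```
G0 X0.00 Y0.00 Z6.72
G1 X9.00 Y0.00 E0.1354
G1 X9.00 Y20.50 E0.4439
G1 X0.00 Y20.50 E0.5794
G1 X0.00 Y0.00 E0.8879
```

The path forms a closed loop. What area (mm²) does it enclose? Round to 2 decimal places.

Apply the shoelace formula to the sequence of (X, Y) vertices; enclosed area = 184.50 mm².

184.50 mm²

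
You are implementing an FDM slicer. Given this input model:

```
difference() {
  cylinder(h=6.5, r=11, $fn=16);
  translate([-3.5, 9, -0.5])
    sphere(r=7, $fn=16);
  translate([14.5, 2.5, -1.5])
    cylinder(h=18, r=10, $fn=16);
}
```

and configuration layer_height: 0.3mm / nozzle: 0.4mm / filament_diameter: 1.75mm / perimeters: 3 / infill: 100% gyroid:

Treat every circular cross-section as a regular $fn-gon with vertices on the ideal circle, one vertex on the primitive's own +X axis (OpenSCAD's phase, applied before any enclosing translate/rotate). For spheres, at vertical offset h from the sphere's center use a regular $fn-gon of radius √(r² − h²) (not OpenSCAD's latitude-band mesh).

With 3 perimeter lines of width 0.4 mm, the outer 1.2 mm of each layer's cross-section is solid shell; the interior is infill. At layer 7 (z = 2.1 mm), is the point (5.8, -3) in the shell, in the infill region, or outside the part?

shell

At z = 2.1 mm: the cylinder: section is a regular 16-gon, circumradius r=11; the r=7 sphere at (-3.5, 9) slices to a regular 16-gon of circumradius 6.499 (√(r²−h²) with h=2.6 from center); the cylinder at (14.5, 2.5): section is a regular 16-gon, circumradius r=10; After the difference (first − rest): starting from the r=11 cylinder, the r=7 sphere at (-3.5, 9) partially overlaps it — only the 71.44 mm² overlap (of its 129.32 mm²) is removed, clipping the outline; the r=10 cylinder at (14.5, 2.5) partially overlaps it — only the 60.44 mm² overlap (of its 306.15 mm²) is removed, clipping the outline — 1 connected region. Overall, the cross-section is a single solid region. The nearest boundary edge runs (5.26, -1.33)→(7.43, -4.57); distance from the point to it = 0.48 mm. The point is inside the cross-section, 0.48 mm from the nearest boundary — within the 1.2 mm shell band (3 × 0.4).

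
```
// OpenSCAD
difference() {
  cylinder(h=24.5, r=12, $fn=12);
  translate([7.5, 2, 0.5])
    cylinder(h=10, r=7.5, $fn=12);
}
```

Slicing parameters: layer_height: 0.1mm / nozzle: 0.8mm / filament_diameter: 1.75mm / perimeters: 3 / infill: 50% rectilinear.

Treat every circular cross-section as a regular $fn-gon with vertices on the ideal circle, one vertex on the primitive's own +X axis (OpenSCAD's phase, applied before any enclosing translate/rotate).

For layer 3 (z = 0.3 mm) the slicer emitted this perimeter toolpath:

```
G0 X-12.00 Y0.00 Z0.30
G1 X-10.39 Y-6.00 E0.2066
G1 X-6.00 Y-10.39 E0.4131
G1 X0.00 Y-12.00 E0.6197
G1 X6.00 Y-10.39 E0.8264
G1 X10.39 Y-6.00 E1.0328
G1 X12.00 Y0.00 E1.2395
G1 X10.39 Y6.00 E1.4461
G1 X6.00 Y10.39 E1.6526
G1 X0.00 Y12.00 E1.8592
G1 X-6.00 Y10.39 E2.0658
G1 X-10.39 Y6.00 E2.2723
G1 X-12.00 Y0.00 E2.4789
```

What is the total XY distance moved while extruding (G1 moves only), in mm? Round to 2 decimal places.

74.53 mm

Sum the Euclidean lengths of each G1 segment: total = 74.53 mm.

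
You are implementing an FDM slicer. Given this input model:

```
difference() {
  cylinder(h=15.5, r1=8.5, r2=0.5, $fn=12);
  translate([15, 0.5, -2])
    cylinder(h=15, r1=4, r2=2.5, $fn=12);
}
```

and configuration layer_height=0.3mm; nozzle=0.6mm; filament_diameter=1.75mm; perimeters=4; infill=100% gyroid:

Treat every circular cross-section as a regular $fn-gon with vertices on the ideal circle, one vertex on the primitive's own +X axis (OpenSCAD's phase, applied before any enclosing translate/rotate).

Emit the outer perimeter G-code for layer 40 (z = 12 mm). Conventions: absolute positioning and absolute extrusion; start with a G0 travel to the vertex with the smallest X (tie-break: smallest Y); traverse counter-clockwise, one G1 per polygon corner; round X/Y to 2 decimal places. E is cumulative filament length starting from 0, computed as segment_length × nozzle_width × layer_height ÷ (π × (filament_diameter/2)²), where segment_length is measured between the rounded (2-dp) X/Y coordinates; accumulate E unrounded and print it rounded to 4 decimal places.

At z = 12 mm: the cone: at t=0.774 of its height the radius interpolates to r₁+(r₂−r₁)t = 2.306, giving a regular 12-gon of that circumradius; the cone at (15, 0.5): at t=0.933 of its height the radius interpolates to r₁+(r₂−r₁)t = 2.600, giving a regular 12-gon of that circumradius; Subtracting the remaining from the first: starting from the cone, the cone at (15, 0.5) misses the remaining region (no effect) — 1 connected region. The outline is a single polygon with 12 vertices. Extrusion per mm of travel: 0.6 × 0.3 / (π × 0.875²) = 0.074835. Accumulating E over each segment gives final E = 1.0729.

G0 X-2.31 Y0.00 Z12.00
G1 X-2.00 Y-1.15 E0.0891
G1 X-1.15 Y-2.00 E0.1791
G1 X0.00 Y-2.31 E0.2682
G1 X1.15 Y-2.00 E0.3574
G1 X2.00 Y-1.15 E0.4473
G1 X2.31 Y0.00 E0.5364
G1 X2.00 Y1.15 E0.6256
G1 X1.15 Y2.00 E0.7155
G1 X0.00 Y2.31 E0.8047
G1 X-1.15 Y2.00 E0.8938
G1 X-2.00 Y1.15 E0.9838
G1 X-2.31 Y0.00 E1.0729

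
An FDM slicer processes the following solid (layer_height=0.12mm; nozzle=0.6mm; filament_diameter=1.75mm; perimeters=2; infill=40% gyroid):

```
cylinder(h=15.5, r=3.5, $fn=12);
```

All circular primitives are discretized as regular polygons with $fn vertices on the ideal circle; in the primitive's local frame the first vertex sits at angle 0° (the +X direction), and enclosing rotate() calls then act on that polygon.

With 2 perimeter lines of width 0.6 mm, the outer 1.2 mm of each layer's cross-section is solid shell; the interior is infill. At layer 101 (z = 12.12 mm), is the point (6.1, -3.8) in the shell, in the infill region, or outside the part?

At z = 12.12 mm: the r=3.5 cylinder contributes a regular 12-gon of circumradius 3.5. Overall, the cross-section is a single solid region. The nearest boundary edge runs (1.75, -3.03)→(3.03, -1.75); distance from the point to it = 3.69 mm. The point is not inside any of the regions above, so it lies outside the cross-section (3.69 mm from the nearest boundary).

outside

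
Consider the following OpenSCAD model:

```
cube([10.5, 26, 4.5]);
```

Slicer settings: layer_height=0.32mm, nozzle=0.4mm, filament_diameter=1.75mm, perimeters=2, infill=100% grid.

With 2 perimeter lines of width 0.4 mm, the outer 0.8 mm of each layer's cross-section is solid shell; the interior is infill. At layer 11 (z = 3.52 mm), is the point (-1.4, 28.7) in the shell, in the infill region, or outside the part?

At z = 3.52 mm: the cube (footprint 10.5×26) is included at this height. Overall, the cross-section is a single solid region. The nearest boundary edge runs (10.50, 26.00)→(0.00, 26.00); distance from the point to it = 3.04 mm. The point is not inside any of the regions above, so it lies outside the cross-section (3.04 mm from the nearest boundary).

outside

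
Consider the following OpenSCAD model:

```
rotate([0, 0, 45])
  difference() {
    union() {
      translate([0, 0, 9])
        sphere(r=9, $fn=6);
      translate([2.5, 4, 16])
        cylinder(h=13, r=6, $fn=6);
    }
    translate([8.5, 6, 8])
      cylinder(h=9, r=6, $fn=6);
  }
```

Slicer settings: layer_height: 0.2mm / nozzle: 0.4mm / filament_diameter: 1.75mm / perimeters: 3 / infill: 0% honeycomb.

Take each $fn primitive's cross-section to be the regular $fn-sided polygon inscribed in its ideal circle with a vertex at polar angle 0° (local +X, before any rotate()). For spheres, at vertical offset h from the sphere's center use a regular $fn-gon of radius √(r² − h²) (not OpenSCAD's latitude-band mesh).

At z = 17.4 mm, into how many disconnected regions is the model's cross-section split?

1

At z = 17.4 mm: the r=9 sphere slices to a regular 6-gon of circumradius 3.231 (√(r²−h²) with h=8.4 from center); the r=6 cylinder at (2.5, 4) gives a regular 6-gon of circumradius 6 (constant along its height); Combining (union): the regions partially overlap (shared area 16.22 mm²), so overlapping operands fuse into one piece — 1 connected region; the cylinder at (8.5, 6) does not reach this height (z outside [8, 17]); Taking the first minus the rest: none of the subtracted shapes is present at this height, so the result so far is unchanged — 1 connected region; (whole slice rotated 45° about Z — lengths, areas and connectivity unchanged). The result has 1 disconnected region.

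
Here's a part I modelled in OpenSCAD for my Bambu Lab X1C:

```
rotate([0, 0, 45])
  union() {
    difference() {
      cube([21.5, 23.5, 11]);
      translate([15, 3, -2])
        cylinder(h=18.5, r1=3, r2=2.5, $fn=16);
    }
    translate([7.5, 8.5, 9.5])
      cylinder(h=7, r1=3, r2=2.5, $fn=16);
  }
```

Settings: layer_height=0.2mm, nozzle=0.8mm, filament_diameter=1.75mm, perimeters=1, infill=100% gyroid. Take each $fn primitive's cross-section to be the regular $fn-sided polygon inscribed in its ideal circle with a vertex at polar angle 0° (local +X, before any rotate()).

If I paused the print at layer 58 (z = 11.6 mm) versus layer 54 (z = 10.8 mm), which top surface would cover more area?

Layer 58 (z = 11.6): the cube does not reach this height (z outside [0, 11]); the cone at (15, 3) (r1=3→r2=2.5) has section circumradius 2.632 here — a regular 16-gon (area = (16/2)·2.632²·sin(360°/16) = 21.22 mm²); Taking the first minus the rest: the first operand is absent here, so nothing remains; the cone at (7.5, 8.5): at t=0.300 of its height the radius interpolates to r₁+(r₂−r₁)t = 2.850, giving a regular 16-gon of that circumradius (area = (16/2)·2.850²·sin(360°/16) = 24.87 mm²); Merging all regions: only the cone at (7.5, 8.5) is present, so the union is just that shape — area = 24.87 mm²; (whole slice rotated 45° about Z — lengths, areas and connectivity unchanged). So its area = 24.87 mm². Layer 54 (z = 10.8): the 21.5×23.5 cube contributes its full rectangle (area 505.25 mm²); the cone at (15, 3) (r1=3→r2=2.5) has section circumradius 2.654 here — a regular 16-gon (area = (16/2)·2.654²·sin(360°/16) = 21.56 mm²); After the difference (first − rest): starting from the 21.5×23.5 cube (505.25 mm²), the cone at (15, 3) lies wholly inside it (removes its full 21.56 mm² and its 16.57 mm outline becomes a hole wall) — area = 483.69 mm²; the cone at (7.5, 8.5) contributes a regular 16-gon of circumradius 2.907 (interpolated between r1=3 and r2=2.5 at t=0.186) (area = (16/2)·2.907²·sin(360°/16) = 25.87 mm²); Merging all regions: the cone at (7.5, 8.5) lies entirely inside the result so far, so the union is just the result so far — area = 483.69 mm²; (rotated 45° about Z; rotation is an isometry so areas/perimeters/island counts are preserved). So its area = 483.69 mm². Layer 54 is larger (483.69 vs 24.87 mm²).

layer 54 (z = 10.8 mm)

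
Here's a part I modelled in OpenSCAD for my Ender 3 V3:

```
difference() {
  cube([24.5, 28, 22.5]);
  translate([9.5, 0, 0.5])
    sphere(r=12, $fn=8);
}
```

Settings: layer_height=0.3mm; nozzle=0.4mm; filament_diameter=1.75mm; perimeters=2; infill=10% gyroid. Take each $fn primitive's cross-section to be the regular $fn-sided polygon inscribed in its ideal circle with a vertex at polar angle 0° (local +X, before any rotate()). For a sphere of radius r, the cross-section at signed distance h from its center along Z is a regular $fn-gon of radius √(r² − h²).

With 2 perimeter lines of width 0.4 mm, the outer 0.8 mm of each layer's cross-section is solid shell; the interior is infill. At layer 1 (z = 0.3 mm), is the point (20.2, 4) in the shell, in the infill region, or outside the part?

shell

At z = 0.3 mm: the cube (footprint 24.5×28) is included at this height; the r=12 sphere at (9.5, 0) contributes a regular 8-gon of circumradius √(12²−0.2²) = 11.998; Subtracting the remaining from the first: starting from the 24.5×28 cube, the r=12 sphere at (9.5, 0) partially overlaps it — only the 196.06 mm² overlap (of its 407.18 mm²) is removed, clipping the outline — 1 connected region. Overall, the cross-section is a single solid region. The nearest boundary edge runs (21.50, 0.00)→(17.98, 8.48); distance from the point to it = 0.33 mm. The point is inside the cross-section, 0.33 mm from the nearest boundary — within the 0.8 mm shell band (2 × 0.4).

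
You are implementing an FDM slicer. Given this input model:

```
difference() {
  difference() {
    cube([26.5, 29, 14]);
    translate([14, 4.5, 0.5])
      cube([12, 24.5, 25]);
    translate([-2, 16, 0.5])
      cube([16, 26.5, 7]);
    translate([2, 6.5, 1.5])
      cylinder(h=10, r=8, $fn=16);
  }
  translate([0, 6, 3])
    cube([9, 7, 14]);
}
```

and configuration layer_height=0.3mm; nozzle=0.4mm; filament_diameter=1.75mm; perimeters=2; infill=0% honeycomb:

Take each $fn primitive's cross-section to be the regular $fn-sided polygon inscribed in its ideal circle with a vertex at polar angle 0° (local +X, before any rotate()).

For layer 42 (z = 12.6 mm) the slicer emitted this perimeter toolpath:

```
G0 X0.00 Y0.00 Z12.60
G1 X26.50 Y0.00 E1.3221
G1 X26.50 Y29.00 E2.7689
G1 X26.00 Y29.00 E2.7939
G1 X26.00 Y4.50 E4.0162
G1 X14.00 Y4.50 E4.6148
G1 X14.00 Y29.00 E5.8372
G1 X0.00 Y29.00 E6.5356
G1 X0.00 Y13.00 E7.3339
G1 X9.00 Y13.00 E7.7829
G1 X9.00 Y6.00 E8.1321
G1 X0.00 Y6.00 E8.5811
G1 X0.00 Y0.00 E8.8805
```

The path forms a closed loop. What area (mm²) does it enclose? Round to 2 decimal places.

Apply the shoelace formula to the sequence of (X, Y) vertices; enclosed area = 411.50 mm².

411.50 mm²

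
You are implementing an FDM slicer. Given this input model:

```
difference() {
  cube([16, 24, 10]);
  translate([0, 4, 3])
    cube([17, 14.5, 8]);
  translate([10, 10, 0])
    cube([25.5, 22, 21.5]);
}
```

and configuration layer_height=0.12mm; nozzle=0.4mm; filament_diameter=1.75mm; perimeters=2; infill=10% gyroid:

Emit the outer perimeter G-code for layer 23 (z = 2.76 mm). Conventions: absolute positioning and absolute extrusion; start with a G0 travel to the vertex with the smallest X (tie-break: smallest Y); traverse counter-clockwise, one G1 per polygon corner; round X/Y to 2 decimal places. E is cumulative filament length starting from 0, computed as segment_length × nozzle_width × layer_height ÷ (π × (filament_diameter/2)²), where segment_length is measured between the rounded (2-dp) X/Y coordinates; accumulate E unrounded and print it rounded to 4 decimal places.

At z = 2.76 mm: the cube (footprint 16×24) is included at this height; the cube at (0, 4) does not reach this height (z outside [3, 11]); the 25.5×22 cube at (10, 10) contributes its full rectangle; After the difference (first − rest): starting from the 16×24 cube, the 25.5×22 cube at (10, 10) partially overlaps it — only the 84.00 mm² overlap (of its 561.00 mm²) is removed, clipping the outline — 1 connected region. The outline is a single polygon with 6 vertices. Extrusion per mm of travel: 0.4 × 0.12 / (π × 0.875²) = 0.019956. Accumulating E over each segment gives final E = 1.5965.

G0 X0.00 Y0.00 Z2.76
G1 X16.00 Y0.00 E0.3193
G1 X16.00 Y10.00 E0.5189
G1 X10.00 Y10.00 E0.6386
G1 X10.00 Y24.00 E0.9180
G1 X0.00 Y24.00 E1.1175
G1 X0.00 Y0.00 E1.5965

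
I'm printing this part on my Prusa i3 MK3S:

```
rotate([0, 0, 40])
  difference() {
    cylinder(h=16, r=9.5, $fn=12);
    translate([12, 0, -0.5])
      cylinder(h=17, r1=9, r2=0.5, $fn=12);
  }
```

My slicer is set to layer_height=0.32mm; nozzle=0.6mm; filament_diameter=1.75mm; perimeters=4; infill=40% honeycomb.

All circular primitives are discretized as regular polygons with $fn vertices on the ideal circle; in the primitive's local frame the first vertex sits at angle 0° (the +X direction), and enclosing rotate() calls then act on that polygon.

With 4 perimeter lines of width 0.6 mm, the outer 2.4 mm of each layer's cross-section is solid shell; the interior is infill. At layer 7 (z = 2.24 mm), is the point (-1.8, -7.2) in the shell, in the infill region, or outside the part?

At z = 2.24 mm: the r=9.5 cylinder contributes a regular 12-gon of circumradius 9.5; the cone at (12, 0) contributes a regular 12-gon of circumradius 7.630 (interpolated between r1=9 and r2=0.5 at t=0.161); Taking the first minus the rest: starting from the r=9.5 cylinder, the cone at (12, 0) partially overlaps it — only the 37.81 mm² overlap (of its 174.65 mm²) is removed, clipping the outline — 1 connected region; (whole slice rotated 40° about Z — lengths, areas and connectivity unchanged). Overall, the cross-section is a single solid region. Undo the 40° rotation: the query point maps to (-6.007, -4.359) in the un-rotated model frame. The nearest boundary edge runs (-4.75, -8.23)→(-8.23, -4.75); distance from the point to it = 1.85 mm. The point is inside the cross-section, 1.85 mm from the nearest boundary — within the 2.4 mm shell band (4 × 0.6).

shell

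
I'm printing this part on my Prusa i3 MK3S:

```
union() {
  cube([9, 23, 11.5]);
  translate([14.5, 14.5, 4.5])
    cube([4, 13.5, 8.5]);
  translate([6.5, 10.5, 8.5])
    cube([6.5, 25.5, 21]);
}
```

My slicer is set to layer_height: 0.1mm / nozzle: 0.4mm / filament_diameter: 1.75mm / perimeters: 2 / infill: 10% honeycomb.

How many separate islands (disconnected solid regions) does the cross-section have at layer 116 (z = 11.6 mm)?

2

At z = 11.6 mm: the cube is absent (z outside [0, 11.5]); the 4×13.5 cube at (14.5, 14.5) contributes its full rectangle; the cube at (6.5, 10.5) is present — its section is the full 6.5×25.5 rectangle; Taking the union: the 2 present regions are separate (no shared area or edge), so areas and boundary lengths simply add and each stays a separate island — 2 connected regions. Overall, the cross-section has 2 separate islands. Island count = 2.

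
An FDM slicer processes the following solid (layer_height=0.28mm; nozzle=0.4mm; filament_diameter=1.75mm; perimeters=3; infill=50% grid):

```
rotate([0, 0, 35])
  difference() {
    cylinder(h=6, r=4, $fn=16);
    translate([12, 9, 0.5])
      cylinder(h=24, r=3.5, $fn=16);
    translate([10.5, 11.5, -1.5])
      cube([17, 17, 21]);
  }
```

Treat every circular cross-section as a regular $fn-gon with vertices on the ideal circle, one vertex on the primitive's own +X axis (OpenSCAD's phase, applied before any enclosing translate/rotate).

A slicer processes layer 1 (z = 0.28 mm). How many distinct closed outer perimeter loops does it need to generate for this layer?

At z = 0.28 mm: the r=4 cylinder contributes a regular 16-gon of circumradius 4; the cylinder at (12, 9) is absent (z outside [0.5, 24.5]); the cube at (10.5, 11.5) (footprint 17×17) is included at this height; After the difference (first − rest): starting from the r=4 cylinder, the 17×17 cube at (10.5, 11.5) misses the remaining region (no effect) — 1 connected region; (whole slice rotated 35° about Z — lengths, areas and connectivity unchanged). The result has 1 disconnected region.

1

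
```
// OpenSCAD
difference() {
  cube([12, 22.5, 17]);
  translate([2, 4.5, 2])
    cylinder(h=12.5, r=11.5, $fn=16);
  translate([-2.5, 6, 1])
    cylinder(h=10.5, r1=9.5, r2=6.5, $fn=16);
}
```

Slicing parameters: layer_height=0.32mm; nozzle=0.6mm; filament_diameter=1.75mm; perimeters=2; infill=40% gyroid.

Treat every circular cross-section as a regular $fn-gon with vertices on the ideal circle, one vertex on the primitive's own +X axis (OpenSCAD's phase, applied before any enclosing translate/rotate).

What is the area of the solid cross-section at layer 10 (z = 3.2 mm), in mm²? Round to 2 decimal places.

At z = 3.2 mm: the cube (footprint 12×22.5) is included at this height (area 270.00 mm²); the r=11.5 cylinder at (2, 4.5) gives a regular 16-gon of circumradius 11.5 (constant along its height) (area = (16/2)·11.500²·sin(360°/16) = 404.88 mm²); the cone at (-2.5, 6) contributes a regular 16-gon of circumradius 8.871 (interpolated between r1=9.5 and r2=6.5 at t=0.210) (area = (16/2)·8.871²·sin(360°/16) = 240.94 mm²); Subtracting the remaining from the first: starting from the 12×22.5 cube (270.00 mm²), the r=11.5 cylinder at (2, 4.5) partially overlaps it — only the 172.85 mm² overlap (of its 404.88 mm²) is removed, clipping the outline; the cone at (-2.5, 6) misses the remaining region (no effect) — area = 97.15 mm². Overall, the cross-section is a single solid region. Net area = 97.15 mm².

97.15 mm²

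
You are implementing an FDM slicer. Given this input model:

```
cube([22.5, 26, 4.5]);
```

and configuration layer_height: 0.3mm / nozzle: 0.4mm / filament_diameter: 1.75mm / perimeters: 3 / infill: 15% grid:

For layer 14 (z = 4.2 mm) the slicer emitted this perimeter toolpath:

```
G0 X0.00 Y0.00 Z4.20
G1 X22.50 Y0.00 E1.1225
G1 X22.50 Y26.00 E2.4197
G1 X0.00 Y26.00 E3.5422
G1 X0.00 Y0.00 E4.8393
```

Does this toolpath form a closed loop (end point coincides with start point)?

yes

Start point (G0): (0.00, 0.00). End point (last G1): the path returns to the start — closed.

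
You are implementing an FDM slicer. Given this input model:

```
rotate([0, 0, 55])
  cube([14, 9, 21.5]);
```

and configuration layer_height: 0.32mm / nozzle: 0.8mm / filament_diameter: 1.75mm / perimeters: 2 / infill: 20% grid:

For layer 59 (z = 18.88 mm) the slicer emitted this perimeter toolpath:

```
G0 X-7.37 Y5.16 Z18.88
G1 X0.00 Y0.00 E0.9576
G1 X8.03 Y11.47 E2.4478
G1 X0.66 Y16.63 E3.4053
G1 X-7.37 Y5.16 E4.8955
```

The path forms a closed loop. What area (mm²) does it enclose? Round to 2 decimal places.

125.97 mm²

Apply the shoelace formula to the sequence of (X, Y) vertices; enclosed area = 125.97 mm².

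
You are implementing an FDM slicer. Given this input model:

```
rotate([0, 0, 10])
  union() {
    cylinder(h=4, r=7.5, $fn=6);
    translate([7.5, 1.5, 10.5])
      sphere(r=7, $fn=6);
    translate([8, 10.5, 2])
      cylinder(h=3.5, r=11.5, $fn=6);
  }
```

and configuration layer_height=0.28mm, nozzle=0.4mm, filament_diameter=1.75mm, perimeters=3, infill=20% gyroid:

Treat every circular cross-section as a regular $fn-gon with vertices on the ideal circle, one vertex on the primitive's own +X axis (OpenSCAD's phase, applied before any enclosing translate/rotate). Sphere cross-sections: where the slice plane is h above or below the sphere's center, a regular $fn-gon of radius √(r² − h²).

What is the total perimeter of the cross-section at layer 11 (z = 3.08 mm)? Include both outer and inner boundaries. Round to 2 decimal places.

90.37 mm

At z = 3.08 mm: the r=7.5 cylinder gives a regular 6-gon of circumradius 7.5 (constant along its height) (perimeter = 2·6·7.500·sin(180°/6) = 45.00 mm); the sphere at (7.5, 1.5) is not intersected at this z (|z−center|=7.420 > r=7); the r=11.5 cylinder at (8, 10.5) gives a regular 6-gon of circumradius 11.5 (constant along its height) (perimeter = 2·6·11.500·sin(180°/6) = 69.00 mm); Combining (union): the regions partially overlap (shared area 29.40 mm²), so the edge portions inside another operand are dropped and the merged outline is re-measured after clipping — boundary = 90.37 mm; (whole slice rotated 10° about Z — lengths, areas and connectivity unchanged). Overall, the cross-section is a single solid region. Total boundary length (outer) = 90.37 mm.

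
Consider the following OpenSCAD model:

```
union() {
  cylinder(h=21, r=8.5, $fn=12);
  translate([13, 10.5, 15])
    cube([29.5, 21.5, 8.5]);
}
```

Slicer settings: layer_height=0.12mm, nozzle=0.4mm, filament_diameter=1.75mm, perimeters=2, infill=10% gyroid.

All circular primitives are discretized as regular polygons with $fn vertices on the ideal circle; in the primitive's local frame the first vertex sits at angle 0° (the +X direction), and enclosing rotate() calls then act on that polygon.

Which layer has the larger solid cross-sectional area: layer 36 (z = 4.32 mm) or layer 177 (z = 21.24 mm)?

layer 177 (z = 21.24 mm)

Layer 36 (z = 4.32): the r=8.5 cylinder contributes a regular 12-gon of circumradius 8.5 (area = (12/2)·8.500²·sin(360°/12) = 216.75 mm²); the cube at (13, 10.5) is absent (z outside [15, 23.5]); Merging all regions: only the r=8.5 cylinder is present, so the union is just that shape — area = 216.75 mm². So its area = 216.75 mm². Layer 177 (z = 21.24): the cylinder is not intersected at this z (z outside [0, 21]); the cube at (13, 10.5) (footprint 29.5×21.5) is included at this height (area 634.25 mm²); Merging all regions: only the 29.5×21.5 cube at (13, 10.5) is present, so the union is just that shape — area = 634.25 mm². So its area = 634.25 mm². Layer 177 is larger (634.25 vs 216.75 mm²).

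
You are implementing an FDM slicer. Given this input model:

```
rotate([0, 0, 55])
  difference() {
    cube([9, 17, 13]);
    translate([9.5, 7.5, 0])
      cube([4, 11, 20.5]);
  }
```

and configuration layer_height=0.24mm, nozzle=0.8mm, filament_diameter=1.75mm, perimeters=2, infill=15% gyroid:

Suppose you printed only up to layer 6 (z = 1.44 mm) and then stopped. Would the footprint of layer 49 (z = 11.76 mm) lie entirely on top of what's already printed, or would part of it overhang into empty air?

entirely on top

Compare the two slices. At z = 1.44: the cube (footprint 9×17) is included at this height (area 153.00 mm²); the cube at (9.5, 7.5) (footprint 4×11) is included at this height (area 44.00 mm²); Subtracting the remaining from the first: starting from the 9×17 cube (153.00 mm²), the 4×11 cube at (9.5, 7.5) misses the remaining region (no effect) — area = 153.00 mm²; (rotated 55° about Z; rotation is an isometry so areas/perimeters/island counts are preserved). At z = 11.76: the cube is present — its section is the full 9×17 rectangle (area 153.00 mm²); the cube at (9.5, 7.5) is present — its section is the full 4×11 rectangle (area 44.00 mm²); After the difference (first − rest): starting from the 9×17 cube (153.00 mm²), the 4×11 cube at (9.5, 7.5) misses the remaining region (no effect) — area = 153.00 mm²; (rotated 55° about Z; rotation is an isometry so areas/perimeters/island counts are preserved). Checking containment: the cross-section at z = 11.76 is a subset of the cross-section at z = 1.44.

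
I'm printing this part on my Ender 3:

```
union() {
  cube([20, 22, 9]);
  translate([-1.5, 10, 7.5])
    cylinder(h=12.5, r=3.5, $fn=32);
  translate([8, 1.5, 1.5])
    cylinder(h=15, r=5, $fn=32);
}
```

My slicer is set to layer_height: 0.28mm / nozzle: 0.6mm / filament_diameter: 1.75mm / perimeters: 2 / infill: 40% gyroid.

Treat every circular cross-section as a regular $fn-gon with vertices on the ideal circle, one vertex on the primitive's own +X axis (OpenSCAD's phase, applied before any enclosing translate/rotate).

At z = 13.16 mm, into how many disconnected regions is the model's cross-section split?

2

At z = 13.16 mm: the cube is not intersected at this z (z outside [0, 9]); the cylinder at (-1.5, 10): section is a regular 32-gon, circumradius r=3.5; the r=5 cylinder at (8, 1.5) contributes a regular 32-gon of circumradius 5; Merging all regions: the 2 present regions are separate (no shared area or edge), so areas and boundary lengths simply add and each stays a separate island — 2 connected regions. The result has 2 disconnected regions.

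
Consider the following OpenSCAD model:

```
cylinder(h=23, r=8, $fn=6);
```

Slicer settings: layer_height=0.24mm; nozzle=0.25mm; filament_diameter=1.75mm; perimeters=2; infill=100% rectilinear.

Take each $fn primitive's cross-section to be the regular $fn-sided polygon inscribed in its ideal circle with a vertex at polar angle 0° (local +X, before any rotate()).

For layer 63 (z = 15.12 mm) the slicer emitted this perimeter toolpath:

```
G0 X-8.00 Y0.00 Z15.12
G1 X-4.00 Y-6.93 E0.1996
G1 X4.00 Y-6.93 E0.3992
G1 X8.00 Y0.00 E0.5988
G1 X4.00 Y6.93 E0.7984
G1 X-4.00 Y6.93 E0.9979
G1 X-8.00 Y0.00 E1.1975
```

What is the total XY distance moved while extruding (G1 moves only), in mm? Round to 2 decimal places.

48.01 mm

Sum the Euclidean lengths of each G1 segment: total = 48.01 mm.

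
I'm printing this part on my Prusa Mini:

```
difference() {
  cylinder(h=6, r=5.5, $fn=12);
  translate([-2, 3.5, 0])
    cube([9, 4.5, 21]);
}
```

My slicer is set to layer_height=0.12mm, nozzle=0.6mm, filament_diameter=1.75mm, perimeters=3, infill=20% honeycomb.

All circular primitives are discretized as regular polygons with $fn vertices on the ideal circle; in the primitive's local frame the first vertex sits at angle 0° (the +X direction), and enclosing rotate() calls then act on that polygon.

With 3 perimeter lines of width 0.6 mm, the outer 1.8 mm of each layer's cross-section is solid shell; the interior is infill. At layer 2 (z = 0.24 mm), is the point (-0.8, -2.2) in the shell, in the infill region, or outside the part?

At z = 0.24 mm: the r=5.5 cylinder gives a regular 12-gon of circumradius 5.5 (constant along its height); the cube at (-2, 3.5) is present — its section is the full 9×4.5 rectangle; Subtracting the remaining from the first: starting from the r=5.5 cylinder, the 9×4.5 cube at (-2, 3.5) partially overlaps it — only the 8.75 mm² overlap (of its 40.50 mm²) is removed, clipping the outline — 1 connected region. Overall, the cross-section is a single solid region. The nearest boundary edge runs (-0.00, -5.50)→(-2.75, -4.76); distance from the point to it = 2.98 mm. The point is inside the cross-section and 2.98 mm from the nearest boundary — more than the 1.8 mm shell width (3 × 0.6), so it's in the infill interior.

infill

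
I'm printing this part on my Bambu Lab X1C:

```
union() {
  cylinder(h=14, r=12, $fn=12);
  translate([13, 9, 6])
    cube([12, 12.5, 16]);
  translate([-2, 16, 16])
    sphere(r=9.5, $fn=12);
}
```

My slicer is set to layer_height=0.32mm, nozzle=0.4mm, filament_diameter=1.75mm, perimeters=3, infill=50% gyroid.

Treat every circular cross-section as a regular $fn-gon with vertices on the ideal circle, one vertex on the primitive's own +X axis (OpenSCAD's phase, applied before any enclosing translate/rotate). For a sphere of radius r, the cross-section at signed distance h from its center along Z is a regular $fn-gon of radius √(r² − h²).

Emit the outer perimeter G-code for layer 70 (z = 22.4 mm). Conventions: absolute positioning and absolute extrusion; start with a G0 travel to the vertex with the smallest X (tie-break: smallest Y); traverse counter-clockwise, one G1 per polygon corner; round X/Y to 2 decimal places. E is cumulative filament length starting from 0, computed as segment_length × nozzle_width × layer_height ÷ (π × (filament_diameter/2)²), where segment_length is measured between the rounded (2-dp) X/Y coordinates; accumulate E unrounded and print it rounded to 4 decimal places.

G0 X-9.02 Y16.00 Z22.40
G1 X-8.08 Y12.49 E0.1934
G1 X-5.51 Y9.92 E0.3868
G1 X-2.00 Y8.98 E0.5802
G1 X1.51 Y9.92 E0.7735
G1 X4.08 Y12.49 E0.9669
G1 X5.02 Y16.00 E1.1603
G1 X4.08 Y19.51 E1.3537
G1 X1.51 Y22.08 E1.5471
G1 X-2.00 Y23.02 E1.7405
G1 X-5.51 Y22.08 E1.9338
G1 X-8.08 Y19.51 E2.1273
G1 X-9.02 Y16.00 E2.3206

At z = 22.4 mm: the cylinder does not reach this height (z outside [0, 14]); the cube at (13, 9) does not reach this height (z outside [6, 22]); the r=9.5 sphere at (-2, 16) contributes a regular 12-gon of circumradius √(9.5²−6.4²) = 7.021; Combining (union): only the r=9.5 sphere at (-2, 16) is present, so the union is just that shape — 1 connected region. The outline is a single polygon with 12 vertices. Extrusion per mm of travel: 0.4 × 0.32 / (π × 0.875²) = 0.053216. Accumulating E over each segment gives final E = 2.3206.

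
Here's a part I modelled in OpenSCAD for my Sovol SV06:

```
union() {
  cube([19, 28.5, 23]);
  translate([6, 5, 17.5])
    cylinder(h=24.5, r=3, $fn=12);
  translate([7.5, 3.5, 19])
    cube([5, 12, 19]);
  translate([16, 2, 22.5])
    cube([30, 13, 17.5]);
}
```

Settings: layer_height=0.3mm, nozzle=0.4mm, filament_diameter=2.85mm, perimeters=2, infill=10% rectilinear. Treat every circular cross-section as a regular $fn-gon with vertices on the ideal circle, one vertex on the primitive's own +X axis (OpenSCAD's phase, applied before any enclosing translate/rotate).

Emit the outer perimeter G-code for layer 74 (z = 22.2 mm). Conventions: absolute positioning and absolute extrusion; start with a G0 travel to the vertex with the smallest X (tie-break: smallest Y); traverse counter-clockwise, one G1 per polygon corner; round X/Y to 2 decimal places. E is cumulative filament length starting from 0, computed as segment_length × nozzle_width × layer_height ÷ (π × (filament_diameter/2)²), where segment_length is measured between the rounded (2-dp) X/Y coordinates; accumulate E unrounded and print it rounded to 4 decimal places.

At z = 22.2 mm: the 19×28.5 cube contributes its full rectangle; the cylinder at (6, 5): section is a regular 12-gon, circumradius r=3; the 5×12 cube at (7.5, 3.5) contributes its full rectangle; the cube at (16, 2) does not reach this height (z outside [22.5, 40]); Taking the union: the regions partially overlap (shared area 87.00 mm²), so overlapping operands fuse into one piece — 1 connected region. The outline is a single polygon with 4 vertices. Extrusion per mm of travel: 0.4 × 0.3 / (π × 1.425²) = 0.018811. Accumulating E over each segment gives final E = 1.7870.

G0 X0.00 Y0.00 Z22.20
G1 X19.00 Y0.00 E0.3574
G1 X19.00 Y28.50 E0.8935
G1 X0.00 Y28.50 E1.2509
G1 X0.00 Y0.00 E1.7870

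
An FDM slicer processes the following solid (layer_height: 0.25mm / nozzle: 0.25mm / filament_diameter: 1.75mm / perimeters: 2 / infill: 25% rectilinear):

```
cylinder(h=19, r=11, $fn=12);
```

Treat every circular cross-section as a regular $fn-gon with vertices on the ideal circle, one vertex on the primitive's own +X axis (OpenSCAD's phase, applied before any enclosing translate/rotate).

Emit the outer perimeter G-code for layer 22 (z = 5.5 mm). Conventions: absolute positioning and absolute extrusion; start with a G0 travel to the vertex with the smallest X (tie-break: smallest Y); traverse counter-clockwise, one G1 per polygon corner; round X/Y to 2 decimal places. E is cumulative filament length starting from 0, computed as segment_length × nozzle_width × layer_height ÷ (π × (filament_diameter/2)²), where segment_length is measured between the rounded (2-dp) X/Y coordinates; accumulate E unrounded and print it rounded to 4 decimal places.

G0 X-11.00 Y0.00 Z5.50
G1 X-9.53 Y-5.50 E0.1479
G1 X-5.50 Y-9.53 E0.2960
G1 X0.00 Y-11.00 E0.4440
G1 X5.50 Y-9.53 E0.5919
G1 X9.53 Y-5.50 E0.7400
G1 X11.00 Y0.00 E0.8879
G1 X9.53 Y5.50 E1.0358
G1 X5.50 Y9.53 E1.1839
G1 X0.00 Y11.00 E1.3319
G1 X-5.50 Y9.53 E1.4798
G1 X-9.53 Y5.50 E1.6279
G1 X-11.00 Y0.00 E1.7758

At z = 5.5 mm: the r=11 cylinder gives a regular 12-gon of circumradius 11 (constant along its height). The outline is a single polygon with 12 vertices. Extrusion per mm of travel: 0.25 × 0.25 / (π × 0.875²) = 0.025984. Accumulating E over each segment gives final E = 1.7758.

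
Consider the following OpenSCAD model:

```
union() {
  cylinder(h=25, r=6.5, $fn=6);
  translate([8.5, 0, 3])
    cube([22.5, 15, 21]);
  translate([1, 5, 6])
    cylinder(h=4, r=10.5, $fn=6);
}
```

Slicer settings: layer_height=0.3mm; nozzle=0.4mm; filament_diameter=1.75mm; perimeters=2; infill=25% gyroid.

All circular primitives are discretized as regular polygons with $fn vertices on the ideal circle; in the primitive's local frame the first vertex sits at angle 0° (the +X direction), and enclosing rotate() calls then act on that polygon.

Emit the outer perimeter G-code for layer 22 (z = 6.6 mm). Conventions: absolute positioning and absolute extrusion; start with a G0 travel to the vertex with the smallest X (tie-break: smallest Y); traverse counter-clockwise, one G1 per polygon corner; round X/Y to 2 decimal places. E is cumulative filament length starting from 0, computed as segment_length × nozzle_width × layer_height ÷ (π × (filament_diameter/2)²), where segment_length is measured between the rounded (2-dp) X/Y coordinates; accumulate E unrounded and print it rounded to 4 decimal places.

G0 X-9.50 Y5.00 Z6.60
G1 X-4.25 Y-4.09 E0.5237
G1 X-4.14 Y-4.09 E0.5292
G1 X-3.25 Y-5.63 E0.6179
G1 X3.25 Y-5.63 E0.9422
G1 X4.14 Y-4.09 E1.0310
G1 X6.25 Y-4.09 E1.1362
G1 X8.61 Y0.00 E1.3718
G1 X31.00 Y0.00 E2.4889
G1 X31.00 Y15.00 E3.2372
G1 X8.50 Y15.00 E4.3597
G1 X8.50 Y10.20 E4.5992
G1 X6.25 Y14.09 E4.8234
G1 X-4.25 Y14.09 E5.3473
G1 X-9.50 Y5.00 E5.8710

At z = 6.6 mm: the cylinder: section is a regular 6-gon, circumradius r=6.5; the cube at (8.5, 0) (footprint 22.5×15) is included at this height; the r=10.5 cylinder at (1, 5) gives a regular 6-gon of circumradius 10.5 (constant along its height); Taking the union: the regions partially overlap (shared area 114.00 mm²), so overlapping operands fuse into one piece — 1 connected region. The outline is a single polygon with 14 vertices. Extrusion per mm of travel: 0.4 × 0.3 / (π × 0.875²) = 0.049890. Accumulating E over each segment gives final E = 5.8710.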